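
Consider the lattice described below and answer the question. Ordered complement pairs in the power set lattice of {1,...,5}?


Complement pair (a,b): a meet b = bottom, a join b = top.
Here: A intersect B = {} and A union B = {1,...,5}.
Pairs found: ({},{1,2,3,4,5}), ({1},{2,3,4,5}), ({2},{1,3,4,5}), ({3},{1,2,4,5}), ... (28 more)
Total ordered pairs: 32


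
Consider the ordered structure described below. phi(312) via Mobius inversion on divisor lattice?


phi(n) = n * prod_{p|n} (1 - 1/p).
Prime divisors of 312: [2, 3, 13]
phi(312) = 312 * (1 - 1/2) * (1 - 1/3) * (1 - 1/13)
phi(312) = 96


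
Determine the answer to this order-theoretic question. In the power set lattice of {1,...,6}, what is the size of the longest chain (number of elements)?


A chain is a totally ordered subset; we count the number of elements in a maximum chain.
Compute, for each element x, the size of the longest chain ending at x:
  {}: 1
  {1}: 2
  {2}: 2
  {3}: 2
  {4}: 2
  {5}: 2
  ...
A maximum chain: {} < {1} < {1,2} < {1,2,3} < {1,2,3,4} < {1,2,3,4,5} < {1,2,3,4,5,6}
Number of elements in the longest chain: 7


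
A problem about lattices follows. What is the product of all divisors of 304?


Divisors of 304: [1, 2, 4, 8, 16, 19, 38, 76, 152, 304]
Product = n^(d(n)/2) = 304^(10/2)
Product = 2596377985024


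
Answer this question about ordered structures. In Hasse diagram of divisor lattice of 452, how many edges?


A cover relation a -< b holds when a < b with no c strictly between.
Cover relations:
  1 -< 2
  1 -< 113
  2 -< 4
  2 -< 226
  4 -< 452
  113 -< 226
  226 -< 452
Total: 7


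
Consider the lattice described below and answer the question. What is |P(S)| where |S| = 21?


Power set = 2^n.
2^21 = 2097152


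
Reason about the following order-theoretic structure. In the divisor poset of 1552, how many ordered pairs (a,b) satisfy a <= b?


The order relation is {(a,b) : a <= b}, reflexive so it includes (a,a).
Examples: (1,1), (1,1552), (1,16), (1,194), (1,2), ...
Total ordered pairs: 45


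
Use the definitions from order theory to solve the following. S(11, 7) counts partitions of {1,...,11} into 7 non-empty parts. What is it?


S(n,k) = k*S(n-1,k) + S(n-1,k-1).
S(10,7) = 5880, S(10,6) = 22827
S(11,7) = 7*5880 + 22827 = 41160 + 22827
S(11,7) = 63987


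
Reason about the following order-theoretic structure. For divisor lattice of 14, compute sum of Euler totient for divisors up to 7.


Divisors of 14 up to 7: [1, 2, 7]
phi values: [1, 1, 6]
Sum = 8


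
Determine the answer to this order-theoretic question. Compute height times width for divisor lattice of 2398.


Height = length of longest chain minus 1; width = size of largest antichain.
A maximum chain: 1 | 109 | 1199 | 2398  (height 3).
A maximum antichain: {2, 11, 109}  (width 3).
Product = 3 * 3 = 9


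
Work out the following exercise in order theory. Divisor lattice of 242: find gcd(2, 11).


In a divisor lattice, meet = gcd (greatest common divisor).
By Euclidean algorithm or factoring: gcd(2,11) = 1


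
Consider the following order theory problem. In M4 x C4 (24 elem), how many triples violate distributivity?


Distributive law: a ^ (b v c) = (a ^ b) v (a ^ c).
Check all 24^3 = 13824 ordered triples (a,b,c).
  e.g. a=(a1,0), b=(a2,0), c=(a3,0): lhs=(a1,0) != rhs=(0,0)
  e.g. a=(a1,0), b=(a2,0), c=(a3,1): lhs=(a1,0) != rhs=(0,0)
Total violating triples: 1536


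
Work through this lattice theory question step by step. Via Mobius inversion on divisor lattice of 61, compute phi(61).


phi(n) = n * prod_{p|n} (1 - 1/p).
Prime divisors of 61: [61]
phi(61) = 61 * (1 - 1/61)
phi(61) = 60


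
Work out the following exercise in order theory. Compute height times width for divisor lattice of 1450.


Height = length of longest chain minus 1; width = size of largest antichain.
A maximum chain: 1 | 29 | 145 | 725 | 1450  (height 4).
A maximum antichain: {10, 25, 58, 145}  (width 4).
Product = 4 * 4 = 16


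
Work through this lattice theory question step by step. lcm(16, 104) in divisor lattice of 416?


Join=lcm.
gcd(16,104)=8
lcm=208


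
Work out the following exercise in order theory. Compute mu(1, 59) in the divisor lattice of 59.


In a divisor lattice, mu(a,b) = mu(b/a) where mu is the classical Mobius function.
b/a = 59/1 = 59
Prime factorization of 59: primes [59]
59 is squarefree with 1 prime factor(s), so mu(59) = (-1)^1 = -1


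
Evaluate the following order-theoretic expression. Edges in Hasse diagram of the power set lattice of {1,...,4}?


A cover relation a -< b holds when a < b with no c strictly between.
Cover relations:
  {} -< {1}
  {} -< {2}
  {} -< {3}
  {} -< {4}
  {1} -< {1,2}
  {1} -< {1,3}
  {1} -< {1,4}
  {2} -< {1,2}
  ...24 more
Total: 32


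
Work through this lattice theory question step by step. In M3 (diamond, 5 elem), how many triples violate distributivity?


Distributive law: a ^ (b v c) = (a ^ b) v (a ^ c).
Check all 5^3 = 125 ordered triples (a,b,c).
  e.g. a=a1, b=a2, c=a3: lhs=a1 != rhs=0
  e.g. a=a1, b=a3, c=a2: lhs=a1 != rhs=0
Total violating triples: 6


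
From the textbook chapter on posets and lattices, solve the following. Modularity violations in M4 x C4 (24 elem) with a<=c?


Modular law: if a <= c then a v (b ^ c) = (a v b) ^ c.
Check all triples (a,b,c) with a <= c among 24 elements.
This lattice is modular (diamonds M_m and their chain-products are modular).
Total violating triples: 0


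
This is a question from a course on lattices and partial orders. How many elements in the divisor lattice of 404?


Divisors of 404: [1, 2, 4, 101, 202, 404]
Count: 6


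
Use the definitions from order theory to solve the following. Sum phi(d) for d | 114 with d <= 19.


Divisors of 114 up to 19: [1, 2, 3, 6, 19]
phi values: [1, 1, 2, 2, 18]
Sum = 24


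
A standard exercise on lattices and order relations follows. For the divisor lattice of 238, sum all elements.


sigma(n) = sum of divisors.
Divisors of 238: [1, 2, 7, 14, 17, 34, 119, 238]
Sum = 432


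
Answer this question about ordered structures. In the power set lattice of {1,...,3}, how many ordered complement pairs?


Complement pair (a,b): a meet b = bottom, a join b = top.
Here: A intersect B = {} and A union B = {1,...,3}.
Pairs found: ({},{1,2,3}), ({1},{2,3}), ({2},{1,3}), ({3},{1,2}), ... (4 more)
Total ordered pairs: 8


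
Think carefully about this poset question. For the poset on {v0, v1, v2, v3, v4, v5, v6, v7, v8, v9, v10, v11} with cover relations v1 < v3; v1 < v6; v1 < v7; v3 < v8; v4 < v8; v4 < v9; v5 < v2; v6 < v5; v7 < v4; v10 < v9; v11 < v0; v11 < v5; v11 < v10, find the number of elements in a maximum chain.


A chain is a totally ordered subset; we count the number of elements in a maximum chain.
Compute, for each element x, the size of the longest chain ending at x:
  v1: 1
  v11: 1
  v0: 2
  v3: 2
  v6: 2
  v7: 2
  ...
A maximum chain: v1 < v6 < v5 < v2
Number of elements in the longest chain: 4


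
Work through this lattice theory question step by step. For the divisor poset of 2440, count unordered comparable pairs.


A comparable pair {a,b} has a < b or b < a in the order.
Count unordered pairs where one element is strictly below the other.
Examples: {1,2}, {1,4}, {1,5}, {1,8}, ...
Total comparable pairs: 74


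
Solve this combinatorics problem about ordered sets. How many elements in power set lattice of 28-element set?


Power set = 2^n.
2^28 = 268435456


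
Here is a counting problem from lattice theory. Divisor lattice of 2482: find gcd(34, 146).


In a divisor lattice, meet = gcd (greatest common divisor).
By Euclidean algorithm or factoring: gcd(34,146) = 2


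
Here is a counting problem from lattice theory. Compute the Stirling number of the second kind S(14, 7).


S(n,k) = k*S(n-1,k) + S(n-1,k-1).
S(13,7) = 5715424, S(13,6) = 9321312
S(14,7) = 7*5715424 + 9321312 = 40007968 + 9321312
S(14,7) = 49329280


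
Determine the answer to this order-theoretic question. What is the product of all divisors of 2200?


Divisors of 2200: [1, 2, 4, 5, 8, 10, 11, 20, 22, 25, 40, 44, 50, 55, 88, 100, 110, 200, 220, 275, 440, 550, 1100, 2200]
Product = n^(d(n)/2) = 2200^(24/2)
Product = 12855002631049216000000000000000000000000


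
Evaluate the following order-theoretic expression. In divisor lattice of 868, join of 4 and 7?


In a divisor lattice, join = lcm (least common multiple).
gcd(4,7) = 1
lcm(4,7) = 4*7/gcd = 28/1 = 28


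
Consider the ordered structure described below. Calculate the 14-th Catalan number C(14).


C(n) = C(2n, n) / (n+1).
C(28, 14) = 40116600
C(14) = 40116600 / 15 = 2674440


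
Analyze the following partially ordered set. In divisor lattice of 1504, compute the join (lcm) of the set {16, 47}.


In a divisor lattice, join = lcm (least common multiple).
Compute lcm iteratively: start with first element, then lcm(current, next).
Elements: [16, 47]
lcm(16,47) = 752
Final lcm = 752


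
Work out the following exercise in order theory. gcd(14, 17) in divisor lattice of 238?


Meet=gcd.
gcd(14,17)=1


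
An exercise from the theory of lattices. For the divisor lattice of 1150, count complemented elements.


An element a is complemented if some b has a meet b = bottom, a join b = top.
a is complemented iff gcd(a, n/a)=1, i.e. a is a unitary divisor of 1150.
Complemented elements: 1, 2, 23, 25, 46, 50, ... (2 more)
Count: 8


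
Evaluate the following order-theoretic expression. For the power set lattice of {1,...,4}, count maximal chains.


A maximal chain goes from the minimum element to a maximal element via cover relations.
Counting all min-to-max paths in the cover graph.
Total maximal chains: 24


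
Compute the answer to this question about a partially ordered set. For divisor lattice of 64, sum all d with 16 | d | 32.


Interval [16,32] in divisors of 64: [16, 32]
Sum = 48


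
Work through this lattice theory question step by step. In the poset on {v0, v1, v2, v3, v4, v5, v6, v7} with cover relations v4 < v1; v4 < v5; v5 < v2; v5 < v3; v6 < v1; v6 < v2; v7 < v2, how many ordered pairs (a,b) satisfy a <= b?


The order relation is {(a,b) : a <= b}, reflexive so it includes (a,a).
Examples: (v0,v0), (v1,v1), (v2,v2), (v3,v3), (v4,v1), ...
Total ordered pairs: 17


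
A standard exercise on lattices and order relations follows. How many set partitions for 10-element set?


B(n) = number of set partitions of an n-element set.
B(n) satisfies the recurrence: B(n+1) = sum_k C(n,k)*B(k).
B(10) = 115975


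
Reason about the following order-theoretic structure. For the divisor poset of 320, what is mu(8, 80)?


In a divisor lattice, mu(a,b) = mu(b/a) where mu is the classical Mobius function.
b/a = 80/8 = 10
Prime factorization of 10: primes [2, 5]
10 is squarefree with 2 prime factor(s), so mu(10) = (-1)^2 = 1


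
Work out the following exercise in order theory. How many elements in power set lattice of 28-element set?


Power set = 2^n.
2^28 = 268435456


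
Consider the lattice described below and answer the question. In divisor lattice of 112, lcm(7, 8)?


Join=lcm.
gcd(7,8)=1
lcm=56


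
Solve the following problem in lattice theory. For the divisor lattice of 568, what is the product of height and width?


Height = length of longest chain minus 1; width = size of largest antichain.
A maximum chain: 1 | 71 | 142 | 284 | 568  (height 4).
A maximum antichain: {2, 71}  (width 2).
Product = 4 * 2 = 8


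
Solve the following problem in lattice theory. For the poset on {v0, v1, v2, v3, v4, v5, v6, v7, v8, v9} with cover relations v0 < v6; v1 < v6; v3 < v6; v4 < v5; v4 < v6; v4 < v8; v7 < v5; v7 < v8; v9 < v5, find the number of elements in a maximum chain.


A chain is a totally ordered subset; we count the number of elements in a maximum chain.
Compute, for each element x, the size of the longest chain ending at x:
  v0: 1
  v1: 1
  v2: 1
  v3: 1
  v4: 1
  v7: 1
  ...
A maximum chain: v4 < v5
Number of elements in the longest chain: 2


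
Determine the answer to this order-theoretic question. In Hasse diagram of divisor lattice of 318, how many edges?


A cover relation a -< b holds when a < b with no c strictly between.
Cover relations:
  1 -< 2
  1 -< 3
  1 -< 53
  2 -< 6
  2 -< 106
  3 -< 6
  3 -< 159
  6 -< 318
  ...4 more
Total: 12


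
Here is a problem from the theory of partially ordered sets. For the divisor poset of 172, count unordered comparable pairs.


A comparable pair {a,b} has a < b or b < a in the order.
Count unordered pairs where one element is strictly below the other.
Examples: {1,2}, {1,4}, {1,43}, {1,86}, ...
Total comparable pairs: 12


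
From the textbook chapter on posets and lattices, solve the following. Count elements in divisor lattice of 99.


Divisors of 99: [1, 3, 9, 11, 33, 99]
Count: 6


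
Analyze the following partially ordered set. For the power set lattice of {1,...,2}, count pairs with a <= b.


The order relation is {(a,b) : a <= b}, reflexive so it includes (a,a).
Examples: ({},{}), ({},{1,2}), ({},{1}), ({},{2}), ({1,2},{1,2}), ...
Total ordered pairs: 9


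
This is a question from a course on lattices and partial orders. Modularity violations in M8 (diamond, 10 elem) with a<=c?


Modular law: if a <= c then a v (b ^ c) = (a v b) ^ c.
Check all triples (a,b,c) with a <= c among 10 elements.
This lattice is modular (diamonds M_m and their chain-products are modular).
Total violating triples: 0


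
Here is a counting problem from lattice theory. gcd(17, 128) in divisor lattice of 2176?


Meet=gcd.
gcd(17,128)=1


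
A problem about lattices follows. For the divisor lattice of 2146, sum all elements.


sigma(n) = sum of divisors.
Divisors of 2146: [1, 2, 29, 37, 58, 74, 1073, 2146]
Sum = 3420


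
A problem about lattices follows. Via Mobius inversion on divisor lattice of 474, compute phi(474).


phi(n) = n * prod_{p|n} (1 - 1/p).
Prime divisors of 474: [2, 3, 79]
phi(474) = 474 * (1 - 1/2) * (1 - 1/3) * (1 - 1/79)
phi(474) = 156


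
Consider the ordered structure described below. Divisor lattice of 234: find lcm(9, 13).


In a divisor lattice, join = lcm (least common multiple).
gcd(9,13) = 1
lcm(9,13) = 9*13/gcd = 117/1 = 117


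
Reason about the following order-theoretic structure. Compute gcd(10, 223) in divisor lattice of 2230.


In a divisor lattice, meet = gcd (greatest common divisor).
By Euclidean algorithm or factoring: gcd(10,223) = 1


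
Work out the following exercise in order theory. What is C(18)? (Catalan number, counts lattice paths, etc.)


C(n) = C(2n, n) / (n+1).
C(36, 18) = 9075135300
C(18) = 9075135300 / 19 = 477638700


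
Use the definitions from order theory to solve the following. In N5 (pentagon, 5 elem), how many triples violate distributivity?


Distributive law: a ^ (b v c) = (a ^ b) v (a ^ c).
Check all 5^3 = 125 ordered triples (a,b,c).
  e.g. a=b, b=a, c=c: lhs=b != rhs=a
  e.g. a=b, b=c, c=a: lhs=b != rhs=a
Total violating triples: 2


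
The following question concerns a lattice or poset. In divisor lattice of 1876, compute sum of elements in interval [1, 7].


Interval [1,7] in divisors of 1876: [1, 7]
Sum = 8


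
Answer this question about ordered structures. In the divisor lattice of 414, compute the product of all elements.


Divisors of 414: [1, 2, 3, 6, 9, 18, 23, 46, 69, 138, 207, 414]
Product = n^(d(n)/2) = 414^(12/2)
Product = 5035029816707136


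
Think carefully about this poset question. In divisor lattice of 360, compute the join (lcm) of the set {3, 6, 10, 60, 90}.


In a divisor lattice, join = lcm (least common multiple).
Compute lcm iteratively: start with first element, then lcm(current, next).
Elements: [3, 6, 10, 60, 90]
lcm(3,6) = 6
lcm(6,10) = 30
lcm(30,60) = 60
lcm(60,90) = 180
Final lcm = 180


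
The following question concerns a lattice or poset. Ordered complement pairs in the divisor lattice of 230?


Complement pair (a,b): a meet b = bottom, a join b = top.
Here: gcd(a,b)=1 and lcm(a,b)=230, i.e. a*b=230 with a,b coprime.
Pairs found: (1,230), (2,115), (5,46), (10,23), ... (4 more)
Total ordered pairs: 8


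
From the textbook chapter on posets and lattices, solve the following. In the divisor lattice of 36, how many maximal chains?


A maximal chain goes from the minimum element to a maximal element via cover relations.
Counting all min-to-max paths in the cover graph.
Total maximal chains: 6


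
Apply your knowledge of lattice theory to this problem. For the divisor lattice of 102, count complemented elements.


An element a is complemented if some b has a meet b = bottom, a join b = top.
a is complemented iff gcd(a, n/a)=1, i.e. a is a unitary divisor of 102.
Complemented elements: 1, 2, 3, 6, 17, 34, ... (2 more)
Count: 8


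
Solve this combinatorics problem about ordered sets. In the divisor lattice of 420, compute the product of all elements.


Divisors of 420: [1, 2, 3, 4, 5, 6, 7, 10, 12, 14, 15, 20, 21, 28, 30, 35, 42, 60, 70, 84, 105, 140, 210, 420]
Product = n^(d(n)/2) = 420^(24/2)
Product = 30129469486639681536000000000000


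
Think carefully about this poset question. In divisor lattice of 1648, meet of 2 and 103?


In a divisor lattice, meet = gcd (greatest common divisor).
By Euclidean algorithm or factoring: gcd(2,103) = 1


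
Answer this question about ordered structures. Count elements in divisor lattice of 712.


Divisors of 712: [1, 2, 4, 8, 89, 178, 356, 712]
Count: 8


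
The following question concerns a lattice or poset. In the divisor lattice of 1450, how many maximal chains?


A maximal chain goes from the minimum element to a maximal element via cover relations.
Counting all min-to-max paths in the cover graph.
Total maximal chains: 12


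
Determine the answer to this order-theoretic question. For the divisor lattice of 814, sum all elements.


sigma(n) = sum of divisors.
Divisors of 814: [1, 2, 11, 22, 37, 74, 407, 814]
Sum = 1368


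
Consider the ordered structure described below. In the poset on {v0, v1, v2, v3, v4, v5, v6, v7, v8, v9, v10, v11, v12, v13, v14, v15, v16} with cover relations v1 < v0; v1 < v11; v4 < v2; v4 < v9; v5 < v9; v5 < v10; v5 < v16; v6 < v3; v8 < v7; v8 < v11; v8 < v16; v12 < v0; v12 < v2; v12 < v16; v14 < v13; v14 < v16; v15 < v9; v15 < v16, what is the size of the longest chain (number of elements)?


A chain is a totally ordered subset; we count the number of elements in a maximum chain.
Compute, for each element x, the size of the longest chain ending at x:
  v1: 1
  v4: 1
  v5: 1
  v6: 1
  v8: 1
  v12: 1
  ...
A maximum chain: v1 < v0
Number of elements in the longest chain: 2


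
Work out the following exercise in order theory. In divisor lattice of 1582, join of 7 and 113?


In a divisor lattice, join = lcm (least common multiple).
gcd(7,113) = 1
lcm(7,113) = 7*113/gcd = 791/1 = 791


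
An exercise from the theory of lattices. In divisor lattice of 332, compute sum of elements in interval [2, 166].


Interval [2,166] in divisors of 332: [2, 166]
Sum = 168


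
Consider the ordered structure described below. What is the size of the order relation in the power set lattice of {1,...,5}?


The order relation is {(a,b) : a <= b}, reflexive so it includes (a,a).
Examples: ({},{}), ({},{1,2}), ({},{1,2,3}), ({},{1,2,3,4}), ({},{1,2,3,4,5}), ...
Total ordered pairs: 243


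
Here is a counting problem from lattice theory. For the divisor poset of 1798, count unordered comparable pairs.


A comparable pair {a,b} has a < b or b < a in the order.
Count unordered pairs where one element is strictly below the other.
Examples: {1,2}, {1,29}, {1,31}, {1,58}, ...
Total comparable pairs: 19


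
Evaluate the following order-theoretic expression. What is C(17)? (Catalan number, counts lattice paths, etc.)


C(n) = C(2n, n) / (n+1).
C(34, 17) = 2333606220
C(17) = 2333606220 / 18 = 129644790


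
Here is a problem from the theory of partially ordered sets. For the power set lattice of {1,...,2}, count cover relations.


A cover relation a -< b holds when a < b with no c strictly between.
Cover relations:
  {} -< {1}
  {} -< {2}
  {1} -< {1,2}
  {2} -< {1,2}
Total: 4


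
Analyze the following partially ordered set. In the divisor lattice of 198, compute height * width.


Height = length of longest chain minus 1; width = size of largest antichain.
A maximum chain: 1 | 11 | 33 | 99 | 198  (height 4).
A maximum antichain: {6, 9, 22, 33}  (width 4).
Product = 4 * 4 = 16


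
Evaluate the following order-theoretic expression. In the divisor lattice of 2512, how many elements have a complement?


An element a is complemented if some b has a meet b = bottom, a join b = top.
a is complemented iff gcd(a, n/a)=1, i.e. a is a unitary divisor of 2512.
Complemented elements: 1, 16, 157, 2512
Count: 4


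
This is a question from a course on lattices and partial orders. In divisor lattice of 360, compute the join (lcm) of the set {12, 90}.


In a divisor lattice, join = lcm (least common multiple).
Compute lcm iteratively: start with first element, then lcm(current, next).
Elements: [12, 90]
lcm(12,90) = 180
Final lcm = 180


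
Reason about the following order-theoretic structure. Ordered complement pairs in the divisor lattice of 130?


Complement pair (a,b): a meet b = bottom, a join b = top.
Here: gcd(a,b)=1 and lcm(a,b)=130, i.e. a*b=130 with a,b coprime.
Pairs found: (1,130), (2,65), (5,26), (10,13), ... (4 more)
Total ordered pairs: 8


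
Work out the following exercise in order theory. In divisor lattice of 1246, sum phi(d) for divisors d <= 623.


Divisors of 1246 up to 623: [1, 2, 7, 14, 89, 178, 623]
phi values: [1, 1, 6, 6, 88, 88, 528]
Sum = 718


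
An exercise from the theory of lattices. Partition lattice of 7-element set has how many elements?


B(n) = number of set partitions of an n-element set.
B(n) satisfies the recurrence: B(n+1) = sum_k C(n,k)*B(k).
B(7) = 877


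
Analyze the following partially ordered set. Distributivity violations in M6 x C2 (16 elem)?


Distributive law: a ^ (b v c) = (a ^ b) v (a ^ c).
Check all 16^3 = 4096 ordered triples (a,b,c).
  e.g. a=(a1,0), b=(a2,0), c=(a3,0): lhs=(a1,0) != rhs=(0,0)
  e.g. a=(a1,0), b=(a2,0), c=(a3,1): lhs=(a1,0) != rhs=(0,0)
Total violating triples: 960


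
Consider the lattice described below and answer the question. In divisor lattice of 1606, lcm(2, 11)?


Join=lcm.
gcd(2,11)=1
lcm=22


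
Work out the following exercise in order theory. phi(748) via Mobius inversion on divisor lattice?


phi(n) = n * prod_{p|n} (1 - 1/p).
Prime divisors of 748: [2, 11, 17]
phi(748) = 748 * (1 - 1/2) * (1 - 1/11) * (1 - 1/17)
phi(748) = 320


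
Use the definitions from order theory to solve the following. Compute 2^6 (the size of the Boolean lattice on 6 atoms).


Power set = 2^n.
2^6 = 64


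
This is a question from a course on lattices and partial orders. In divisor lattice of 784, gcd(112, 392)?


Meet=gcd.
gcd(112,392)=56


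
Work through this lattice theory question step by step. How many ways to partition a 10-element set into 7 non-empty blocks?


S(n,k) = k*S(n-1,k) + S(n-1,k-1).
S(9,7) = 462, S(9,6) = 2646
S(10,7) = 7*462 + 2646 = 3234 + 2646
S(10,7) = 5880


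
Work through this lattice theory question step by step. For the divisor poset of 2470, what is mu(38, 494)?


In a divisor lattice, mu(a,b) = mu(b/a) where mu is the classical Mobius function.
b/a = 494/38 = 13
Prime factorization of 13: primes [13]
13 is squarefree with 1 prime factor(s), so mu(13) = (-1)^1 = -1


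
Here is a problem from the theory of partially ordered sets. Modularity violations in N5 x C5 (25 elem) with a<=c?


Modular law: if a <= c then a v (b ^ c) = (a v b) ^ c.
Check all triples (a,b,c) with a <= c among 25 elements.
  e.g. a=(a,0), b=(c,0), c=(b,0): lhs=(a,0) != rhs=(b,0)
  e.g. a=(a,0), b=(c,1), c=(b,0): lhs=(a,0) != rhs=(b,0)
Total violating triples: 75


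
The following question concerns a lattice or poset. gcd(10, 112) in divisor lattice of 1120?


Meet=gcd.
gcd(10,112)=2


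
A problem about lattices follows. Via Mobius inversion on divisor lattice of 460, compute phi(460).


phi(n) = n * prod_{p|n} (1 - 1/p).
Prime divisors of 460: [2, 5, 23]
phi(460) = 460 * (1 - 1/2) * (1 - 1/5) * (1 - 1/23)
phi(460) = 176


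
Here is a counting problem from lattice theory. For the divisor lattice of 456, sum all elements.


sigma(n) = sum of divisors.
Divisors of 456: [1, 2, 3, 4, 6, 8, 12, 19, 24, 38, 57, 76, 114, 152, 228, 456]
Sum = 1200


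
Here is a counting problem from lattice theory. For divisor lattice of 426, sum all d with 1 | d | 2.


Interval [1,2] in divisors of 426: [1, 2]
Sum = 3


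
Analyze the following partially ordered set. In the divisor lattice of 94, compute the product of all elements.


Divisors of 94: [1, 2, 47, 94]
Product = n^(d(n)/2) = 94^(4/2)
Product = 8836


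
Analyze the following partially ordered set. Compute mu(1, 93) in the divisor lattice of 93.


In a divisor lattice, mu(a,b) = mu(b/a) where mu is the classical Mobius function.
b/a = 93/1 = 93
Prime factorization of 93: primes [3, 31]
93 is squarefree with 2 prime factor(s), so mu(93) = (-1)^2 = 1


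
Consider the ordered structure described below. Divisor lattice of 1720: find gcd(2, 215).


In a divisor lattice, meet = gcd (greatest common divisor).
By Euclidean algorithm or factoring: gcd(2,215) = 1


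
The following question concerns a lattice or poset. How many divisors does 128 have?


Divisors of 128: [1, 2, 4, 8, 16, 32, 64, 128]
Count: 8


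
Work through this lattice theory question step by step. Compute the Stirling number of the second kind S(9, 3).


S(n,k) = k*S(n-1,k) + S(n-1,k-1).
S(8,3) = 966, S(8,2) = 127
S(9,3) = 3*966 + 127 = 2898 + 127
S(9,3) = 3025


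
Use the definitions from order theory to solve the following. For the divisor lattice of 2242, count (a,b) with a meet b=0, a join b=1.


Complement pair (a,b): a meet b = bottom, a join b = top.
Here: gcd(a,b)=1 and lcm(a,b)=2242, i.e. a*b=2242 with a,b coprime.
Pairs found: (1,2242), (2,1121), (19,118), (38,59), ... (4 more)
Total ordered pairs: 8


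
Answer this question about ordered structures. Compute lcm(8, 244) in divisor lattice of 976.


In a divisor lattice, join = lcm (least common multiple).
gcd(8,244) = 4
lcm(8,244) = 8*244/gcd = 1952/4 = 488


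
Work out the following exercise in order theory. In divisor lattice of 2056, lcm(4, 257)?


Join=lcm.
gcd(4,257)=1
lcm=1028


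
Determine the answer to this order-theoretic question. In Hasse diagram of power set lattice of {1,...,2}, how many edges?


A cover relation a -< b holds when a < b with no c strictly between.
Cover relations:
  {} -< {1}
  {} -< {2}
  {1} -< {1,2}
  {2} -< {1,2}
Total: 4


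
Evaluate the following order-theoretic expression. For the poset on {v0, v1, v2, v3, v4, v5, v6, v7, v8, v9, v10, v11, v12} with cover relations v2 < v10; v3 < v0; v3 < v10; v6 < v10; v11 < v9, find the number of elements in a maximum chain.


A chain is a totally ordered subset; we count the number of elements in a maximum chain.
Compute, for each element x, the size of the longest chain ending at x:
  v1: 1
  v2: 1
  v3: 1
  v4: 1
  v5: 1
  v6: 1
  ...
A maximum chain: v3 < v0
Number of elements in the longest chain: 2


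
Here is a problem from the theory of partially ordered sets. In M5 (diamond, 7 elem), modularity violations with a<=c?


Modular law: if a <= c then a v (b ^ c) = (a v b) ^ c.
Check all triples (a,b,c) with a <= c among 7 elements.
This lattice is modular (diamonds M_m and their chain-products are modular).
Total violating triples: 0


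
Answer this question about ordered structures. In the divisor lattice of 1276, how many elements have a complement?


An element a is complemented if some b has a meet b = bottom, a join b = top.
a is complemented iff gcd(a, n/a)=1, i.e. a is a unitary divisor of 1276.
Complemented elements: 1, 4, 11, 29, 44, 116, ... (2 more)
Count: 8


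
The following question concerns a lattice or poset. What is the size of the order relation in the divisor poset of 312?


The order relation is {(a,b) : a <= b}, reflexive so it includes (a,a).
Examples: (1,1), (1,104), (1,12), (1,13), (1,156), ...
Total ordered pairs: 90


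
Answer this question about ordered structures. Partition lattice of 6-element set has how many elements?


B(n) = number of set partitions of an n-element set.
B(n) satisfies the recurrence: B(n+1) = sum_k C(n,k)*B(k).
B(6) = 203


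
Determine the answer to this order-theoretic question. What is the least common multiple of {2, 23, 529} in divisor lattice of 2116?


In a divisor lattice, join = lcm (least common multiple).
Compute lcm iteratively: start with first element, then lcm(current, next).
Elements: [2, 23, 529]
lcm(2,23) = 46
lcm(46,529) = 1058
Final lcm = 1058


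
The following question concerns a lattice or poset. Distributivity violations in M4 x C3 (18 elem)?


Distributive law: a ^ (b v c) = (a ^ b) v (a ^ c).
Check all 18^3 = 5832 ordered triples (a,b,c).
  e.g. a=(a1,0), b=(a2,0), c=(a3,0): lhs=(a1,0) != rhs=(0,0)
  e.g. a=(a1,0), b=(a2,0), c=(a3,1): lhs=(a1,0) != rhs=(0,0)
Total violating triples: 648


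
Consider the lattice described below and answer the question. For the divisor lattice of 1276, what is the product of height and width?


Height = length of longest chain minus 1; width = size of largest antichain.
A maximum chain: 1 | 29 | 319 | 638 | 1276  (height 4).
A maximum antichain: {4, 22, 58, 319}  (width 4).
Product = 4 * 4 = 16


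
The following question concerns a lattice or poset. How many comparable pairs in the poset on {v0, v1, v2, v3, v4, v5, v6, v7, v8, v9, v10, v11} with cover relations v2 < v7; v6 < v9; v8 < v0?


A comparable pair {a,b} has a < b or b < a in the order.
Count unordered pairs where one element is strictly below the other.
Examples: {v0,v8}, {v2,v7}, {v6,v9}
Total comparable pairs: 3


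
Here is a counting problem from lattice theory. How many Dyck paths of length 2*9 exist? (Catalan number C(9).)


C(n) = C(2n, n) / (n+1).
C(18, 9) = 48620
C(9) = 48620 / 10 = 4862


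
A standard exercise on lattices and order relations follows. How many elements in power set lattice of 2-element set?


Power set = 2^n.
2^2 = 4


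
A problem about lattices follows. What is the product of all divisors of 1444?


Divisors of 1444: [1, 2, 4, 19, 38, 76, 361, 722, 1444]
Product = n^(d(n)/2) = 1444^(9/2)
Product = 165216101262848


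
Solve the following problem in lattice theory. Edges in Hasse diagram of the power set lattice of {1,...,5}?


A cover relation a -< b holds when a < b with no c strictly between.
Cover relations:
  {} -< {1}
  {} -< {2}
  {} -< {3}
  {} -< {4}
  {} -< {5}
  {1} -< {1,2}
  {1} -< {1,3}
  {1} -< {1,4}
  ...72 more
Total: 80


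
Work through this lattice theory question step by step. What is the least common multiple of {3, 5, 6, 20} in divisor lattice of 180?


In a divisor lattice, join = lcm (least common multiple).
Compute lcm iteratively: start with first element, then lcm(current, next).
Elements: [3, 5, 6, 20]
lcm(3,5) = 15
lcm(15,6) = 30
lcm(30,20) = 60
Final lcm = 60


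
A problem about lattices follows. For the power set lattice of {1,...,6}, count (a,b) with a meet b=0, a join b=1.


Complement pair (a,b): a meet b = bottom, a join b = top.
Here: A intersect B = {} and A union B = {1,...,6}.
Pairs found: ({},{1,2,3,4,5,6}), ({1},{2,3,4,5,6}), ({2},{1,3,4,5,6}), ({3},{1,2,4,5,6}), ... (60 more)
Total ordered pairs: 64


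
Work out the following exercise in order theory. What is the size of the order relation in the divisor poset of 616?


The order relation is {(a,b) : a <= b}, reflexive so it includes (a,a).
Examples: (1,1), (1,11), (1,14), (1,154), (1,2), ...
Total ordered pairs: 90


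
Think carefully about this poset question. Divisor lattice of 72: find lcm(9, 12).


In a divisor lattice, join = lcm (least common multiple).
gcd(9,12) = 3
lcm(9,12) = 9*12/gcd = 108/3 = 36


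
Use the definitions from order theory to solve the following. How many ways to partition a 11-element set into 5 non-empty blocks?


S(n,k) = k*S(n-1,k) + S(n-1,k-1).
S(10,5) = 42525, S(10,4) = 34105
S(11,5) = 5*42525 + 34105 = 212625 + 34105
S(11,5) = 246730


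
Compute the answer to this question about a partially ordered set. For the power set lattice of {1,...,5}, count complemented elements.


An element a is complemented if some b has a meet b = bottom, a join b = top.
every subset A has complement S\A, so all elements are complemented.
Complemented elements: {}, {1}, {2}, {3}, {4}, {5}, ... (26 more)
Count: 32


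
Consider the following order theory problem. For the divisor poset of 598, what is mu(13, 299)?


In a divisor lattice, mu(a,b) = mu(b/a) where mu is the classical Mobius function.
b/a = 299/13 = 23
Prime factorization of 23: primes [23]
23 is squarefree with 1 prime factor(s), so mu(23) = (-1)^1 = -1


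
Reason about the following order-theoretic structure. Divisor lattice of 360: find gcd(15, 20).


In a divisor lattice, meet = gcd (greatest common divisor).
By Euclidean algorithm or factoring: gcd(15,20) = 5


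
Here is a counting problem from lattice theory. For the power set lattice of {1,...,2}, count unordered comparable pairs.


A comparable pair {a,b} has a < b or b < a in the order.
Count unordered pairs where one element is strictly below the other.
Examples: {{},{1}}, {{},{2}}, {{},{1,2}}, {{1},{1,2}}, ...
Total comparable pairs: 5


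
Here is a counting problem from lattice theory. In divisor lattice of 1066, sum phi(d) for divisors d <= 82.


Divisors of 1066 up to 82: [1, 2, 13, 26, 41, 82]
phi values: [1, 1, 12, 12, 40, 40]
Sum = 106


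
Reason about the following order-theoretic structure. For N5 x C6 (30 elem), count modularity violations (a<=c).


Modular law: if a <= c then a v (b ^ c) = (a v b) ^ c.
Check all triples (a,b,c) with a <= c among 30 elements.
  e.g. a=(a,0), b=(c,0), c=(b,0): lhs=(a,0) != rhs=(b,0)
  e.g. a=(a,0), b=(c,1), c=(b,0): lhs=(a,0) != rhs=(b,0)
Total violating triples: 126


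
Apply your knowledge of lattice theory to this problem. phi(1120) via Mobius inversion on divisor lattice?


phi(n) = n * prod_{p|n} (1 - 1/p).
Prime divisors of 1120: [2, 5, 7]
phi(1120) = 1120 * (1 - 1/2) * (1 - 1/5) * (1 - 1/7)
phi(1120) = 384


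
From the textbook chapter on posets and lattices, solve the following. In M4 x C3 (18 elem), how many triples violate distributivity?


Distributive law: a ^ (b v c) = (a ^ b) v (a ^ c).
Check all 18^3 = 5832 ordered triples (a,b,c).
  e.g. a=(a1,0), b=(a2,0), c=(a3,0): lhs=(a1,0) != rhs=(0,0)
  e.g. a=(a1,0), b=(a2,0), c=(a3,1): lhs=(a1,0) != rhs=(0,0)
Total violating triples: 648


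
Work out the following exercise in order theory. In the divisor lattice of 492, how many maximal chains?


A maximal chain goes from the minimum element to a maximal element via cover relations.
Counting all min-to-max paths in the cover graph.
Total maximal chains: 12


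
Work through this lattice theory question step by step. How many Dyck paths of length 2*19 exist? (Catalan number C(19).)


C(n) = C(2n, n) / (n+1).
C(38, 19) = 35345263800
C(19) = 35345263800 / 20 = 1767263190


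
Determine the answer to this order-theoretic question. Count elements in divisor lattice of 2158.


Divisors of 2158: [1, 2, 13, 26, 83, 166, 1079, 2158]
Count: 8


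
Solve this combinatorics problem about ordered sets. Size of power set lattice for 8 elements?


Power set = 2^n.
2^8 = 256


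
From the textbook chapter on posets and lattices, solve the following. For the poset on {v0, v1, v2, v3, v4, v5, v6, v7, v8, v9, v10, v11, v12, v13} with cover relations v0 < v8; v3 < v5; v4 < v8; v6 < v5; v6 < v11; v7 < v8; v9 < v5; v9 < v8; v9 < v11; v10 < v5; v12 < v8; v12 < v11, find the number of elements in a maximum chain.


A chain is a totally ordered subset; we count the number of elements in a maximum chain.
Compute, for each element x, the size of the longest chain ending at x:
  v0: 1
  v1: 1
  v2: 1
  v3: 1
  v4: 1
  v6: 1
  ...
A maximum chain: v3 < v5
Number of elements in the longest chain: 2


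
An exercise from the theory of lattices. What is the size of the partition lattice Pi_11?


B(n) = number of set partitions of an n-element set.
B(n) satisfies the recurrence: B(n+1) = sum_k C(n,k)*B(k).
B(11) = 678570


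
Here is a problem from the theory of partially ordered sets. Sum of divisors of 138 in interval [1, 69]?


Interval [1,69] in divisors of 138: [1, 3, 23, 69]
Sum = 96


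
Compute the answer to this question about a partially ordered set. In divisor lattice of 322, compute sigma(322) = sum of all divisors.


sigma(n) = sum of divisors.
Divisors of 322: [1, 2, 7, 14, 23, 46, 161, 322]
Sum = 576


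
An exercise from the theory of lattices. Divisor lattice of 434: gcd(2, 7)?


Meet=gcd.
gcd(2,7)=1


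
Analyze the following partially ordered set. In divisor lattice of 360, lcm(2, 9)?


Join=lcm.
gcd(2,9)=1
lcm=18


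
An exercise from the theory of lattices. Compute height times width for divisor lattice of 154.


Height = length of longest chain minus 1; width = size of largest antichain.
A maximum chain: 1 | 11 | 77 | 154  (height 3).
A maximum antichain: {2, 7, 11}  (width 3).
Product = 3 * 3 = 9


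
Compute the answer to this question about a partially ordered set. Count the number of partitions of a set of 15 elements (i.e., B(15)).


B(n) = number of set partitions of an n-element set.
B(n) satisfies the recurrence: B(n+1) = sum_k C(n,k)*B(k).
B(15) = 1382958545


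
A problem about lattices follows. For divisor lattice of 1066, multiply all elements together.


Divisors of 1066: [1, 2, 13, 26, 41, 82, 533, 1066]
Product = n^(d(n)/2) = 1066^(8/2)
Product = 1291304958736


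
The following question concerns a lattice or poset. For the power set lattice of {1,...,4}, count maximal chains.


A maximal chain goes from the minimum element to a maximal element via cover relations.
Counting all min-to-max paths in the cover graph.
Total maximal chains: 24


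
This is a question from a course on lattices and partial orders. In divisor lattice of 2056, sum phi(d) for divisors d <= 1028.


Divisors of 2056 up to 1028: [1, 2, 4, 8, 257, 514, 1028]
phi values: [1, 1, 2, 4, 256, 256, 512]
Sum = 1032


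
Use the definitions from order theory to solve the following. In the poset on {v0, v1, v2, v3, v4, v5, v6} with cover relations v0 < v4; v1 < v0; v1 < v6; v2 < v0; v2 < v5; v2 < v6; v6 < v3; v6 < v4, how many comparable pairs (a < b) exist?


A comparable pair {a,b} has a < b or b < a in the order.
Count unordered pairs where one element is strictly below the other.
Examples: {v0,v1}, {v0,v2}, {v0,v4}, {v1,v3}, ...
Total comparable pairs: 12


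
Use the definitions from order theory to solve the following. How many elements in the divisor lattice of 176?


Divisors of 176: [1, 2, 4, 8, 11, 16, 22, 44, 88, 176]
Count: 10


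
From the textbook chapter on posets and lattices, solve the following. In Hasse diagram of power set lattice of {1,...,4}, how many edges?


A cover relation a -< b holds when a < b with no c strictly between.
Cover relations:
  {} -< {1}
  {} -< {2}
  {} -< {3}
  {} -< {4}
  {1} -< {1,2}
  {1} -< {1,3}
  {1} -< {1,4}
  {2} -< {1,2}
  ...24 more
Total: 32


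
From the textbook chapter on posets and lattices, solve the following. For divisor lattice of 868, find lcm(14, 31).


In a divisor lattice, join = lcm (least common multiple).
Compute lcm iteratively: start with first element, then lcm(current, next).
Elements: [14, 31]
lcm(14,31) = 434
Final lcm = 434
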